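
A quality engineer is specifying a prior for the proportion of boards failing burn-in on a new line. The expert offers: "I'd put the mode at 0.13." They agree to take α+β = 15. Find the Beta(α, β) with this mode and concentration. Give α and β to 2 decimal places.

α = 2.69, β = 12.31

For α,β > 1 the Beta mode is (α−1)/(α+β−2). With α+β = 15, the mode is (α−1)/13.
Set (α−1)/13 = 0.13 → α = 1 + 0.13·13 = 2.69.
β = 15 − α = 12.31.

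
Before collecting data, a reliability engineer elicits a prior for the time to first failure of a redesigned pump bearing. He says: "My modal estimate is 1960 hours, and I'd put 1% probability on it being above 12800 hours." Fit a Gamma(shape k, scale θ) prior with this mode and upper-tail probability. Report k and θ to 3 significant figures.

k ≈ 2.02, θ ≈ 1920

Gamma(k,θ) with k>1 has mode (k−1)θ, so θ = 1960/(k−1).
Need P(X < 12800) = 0.99 with θ tied to k this way. Start at k = 2, θ = 1960: P(X<12800) ≈ 0.989.
Too low — raise k to concentrate. Iterating converges to k ≈ 2.02.
Then θ = 1960/(2.02−1) ≈ 1920.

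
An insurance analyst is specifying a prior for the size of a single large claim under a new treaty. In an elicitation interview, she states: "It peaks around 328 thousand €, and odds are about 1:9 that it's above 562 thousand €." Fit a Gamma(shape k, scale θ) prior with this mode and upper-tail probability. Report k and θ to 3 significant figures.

k ≈ 7.53, θ ≈ 50.2

Gamma(k,θ) with k>1 has mode (k−1)θ, so θ = 328/(k−1).
Need P(X < 562) = 0.9 with θ tied to k this way. Start at k = 2, θ = 328: P(X<562) ≈ 0.511.
Too low — raise k to concentrate. Iterating converges to k ≈ 7.53.
Then θ = 328/(7.53−1) ≈ 50.2.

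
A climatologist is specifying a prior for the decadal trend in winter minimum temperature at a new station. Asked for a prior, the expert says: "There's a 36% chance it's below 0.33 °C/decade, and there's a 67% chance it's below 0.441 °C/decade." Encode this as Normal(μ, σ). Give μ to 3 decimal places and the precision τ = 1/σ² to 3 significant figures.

The p-quantile of Normal(μ,σ) is μ + z_p·σ, with z_{0.36} = -0.3585 and z_{0.67} = 0.4399.
Eliminate σ: μ = (z₂·x₁ − z₁·x₂)/(z₂ − z₁) = (0.4399·0.33 − (-0.3585)·0.441)/0.7984 = 0.380.
Then σ = (x₂ − x₁)/(z₂ − z₁) = (0.441 − 0.33)/0.7984 = 0.139.
Precision τ = 1/σ² = 1/0.139² = 51.7.

μ = 0.380, τ = 51.7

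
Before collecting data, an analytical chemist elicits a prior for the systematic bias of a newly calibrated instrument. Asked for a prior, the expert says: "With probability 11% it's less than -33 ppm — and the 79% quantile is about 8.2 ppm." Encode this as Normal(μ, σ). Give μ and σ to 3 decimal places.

For Normal(μ,σ), the p-quantile is μ + z_p·σ. Here z_{0.11} = -1.227, z_{0.79} = 0.8064.
So -33 = μ − 1.227σ and 8.2 = μ + 0.8064σ.
Subtracting: σ = (8.2 − -33)/(0.8064 − (-1.227)) = 20.266.
Then μ = -33 − (-1.227)·20.266 = -8.143.

μ = -8.143, σ = 20.266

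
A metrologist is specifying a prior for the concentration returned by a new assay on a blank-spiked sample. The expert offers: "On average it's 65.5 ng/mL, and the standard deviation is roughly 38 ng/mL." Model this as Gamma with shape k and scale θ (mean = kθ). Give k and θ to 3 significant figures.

For Gamma(k, scale θ): mean = kθ, variance = kθ², so CV = 1/√k.
CV = SD/mean = 38/65.5 = 0.5802, hence k = 1/CV² = 2.97.
Then θ = mean/k = 65.5/2.97 = 22.

k ≈ 2.97, θ ≈ 22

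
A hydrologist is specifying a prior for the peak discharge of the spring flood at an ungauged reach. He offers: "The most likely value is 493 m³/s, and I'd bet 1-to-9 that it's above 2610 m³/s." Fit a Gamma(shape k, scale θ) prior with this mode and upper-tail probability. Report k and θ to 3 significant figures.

Gamma(k,θ) with k>1 has mode (k−1)θ, so θ = 493/(k−1).
Need P(X < 2610) = 0.9 with θ tied to k this way. Start at k = 2, θ = 493: P(X<2610) ≈ 0.968.
Too high — lower k to spread out. Iterating converges to k ≈ 1.63.
Then θ = 493/(1.63−1) ≈ 785.

k ≈ 1.63, θ ≈ 785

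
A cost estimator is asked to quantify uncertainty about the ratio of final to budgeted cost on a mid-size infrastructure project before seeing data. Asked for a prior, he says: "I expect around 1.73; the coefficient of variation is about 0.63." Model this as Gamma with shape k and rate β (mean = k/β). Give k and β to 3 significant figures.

k ≈ 2.52, β ≈ 1.46

For Gamma(k, rate β): mean = k/β, variance = k/β², so CV = 1/√k.
CV = 0.63, hence k = 1/CV² = 2.52.
Then β = k/mean = 2.52/1.73 = 1.46.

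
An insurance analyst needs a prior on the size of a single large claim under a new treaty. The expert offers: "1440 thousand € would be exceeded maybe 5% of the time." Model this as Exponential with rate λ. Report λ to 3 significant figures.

λ ≈ 0.00208

P(T > 1440.0) = e^(−λ·1440.0) = 0.05, so λ = −ln(0.05)/1440.0 = 0.00208.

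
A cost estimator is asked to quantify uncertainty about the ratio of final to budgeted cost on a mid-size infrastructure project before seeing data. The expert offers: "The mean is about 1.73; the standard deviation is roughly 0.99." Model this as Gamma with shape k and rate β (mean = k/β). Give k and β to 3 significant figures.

For Gamma(k, rate β): mean = k/β, variance = k/β², so CV = 1/√k.
CV = SD/mean = 0.99/1.73 = 0.5723, hence k = 1/CV² = 3.05.
Then β = k/mean = 3.05/1.73 = 1.77.

k ≈ 3.05, β ≈ 1.77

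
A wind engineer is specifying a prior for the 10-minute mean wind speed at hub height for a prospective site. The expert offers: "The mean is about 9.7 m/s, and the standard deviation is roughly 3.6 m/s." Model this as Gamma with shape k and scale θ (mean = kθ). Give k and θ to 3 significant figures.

For Gamma(k, scale θ): mean = kθ, variance = kθ², so CV = 1/√k.
CV = SD/mean = 3.6/9.7 = 0.3711, hence k = 1/CV² = 7.26.
Then θ = mean/k = 9.7/7.26 = 1.34.

k ≈ 7.26, θ ≈ 1.34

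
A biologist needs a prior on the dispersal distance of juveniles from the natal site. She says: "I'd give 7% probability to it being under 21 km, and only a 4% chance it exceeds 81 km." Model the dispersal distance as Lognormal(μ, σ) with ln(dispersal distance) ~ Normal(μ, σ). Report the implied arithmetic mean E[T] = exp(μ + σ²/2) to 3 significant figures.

If T ~ Lognormal(μ,σ) then ln T ~ Normal(μ,σ), so the p-quantile of ln T is μ + z_p·σ.
ln(21) = 3.045 and ln(81) = 4.394; z_{0.07} = -1.476, z_{0.96} = 1.751.
σ = (4.394 − 3.045)/(1.751 − (-1.476)) = 0.418.
μ = 3.045 − (-1.476)·0.418 = 3.662.
E[T] = exp(μ + σ²/2) = exp(3.662 + 0.0875) = 42.5 km.

E[T] ≈ 42.5 km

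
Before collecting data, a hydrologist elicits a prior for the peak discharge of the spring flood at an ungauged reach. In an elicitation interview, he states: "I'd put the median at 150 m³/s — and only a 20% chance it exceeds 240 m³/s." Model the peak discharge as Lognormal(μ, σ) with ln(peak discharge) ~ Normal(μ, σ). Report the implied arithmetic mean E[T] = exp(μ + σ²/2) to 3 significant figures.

If T ~ Lognormal(μ,σ) then ln T ~ Normal(μ,σ), so the p-quantile of ln T is μ + z_p·σ.
ln(150) = 5.011 and ln(240) = 5.481; z_{0.5} = 0, z_{0.8} = 0.8416.
σ = (5.481 − 5.011)/(0.8416 − (0)) = 0.558.
μ = 5.011 − (0)·0.558 = 5.011.
E[T] = exp(μ + σ²/2) = exp(5.011 + 0.1559) = 175 m³/s.

E[T] ≈ 175 m³/s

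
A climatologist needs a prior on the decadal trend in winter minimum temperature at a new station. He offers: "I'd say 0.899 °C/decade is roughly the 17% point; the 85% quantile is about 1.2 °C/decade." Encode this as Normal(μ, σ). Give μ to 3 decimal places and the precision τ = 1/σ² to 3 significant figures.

For Normal(μ,σ), the p-quantile is μ + z_p·σ. Here z_{0.17} = -0.9542, z_{0.85} = 1.036.
So 0.899 = μ − 0.9542σ and 1.2 = μ + 1.036σ.
Subtracting: σ = (1.2 − 0.899)/(1.036 − (-0.9542)) = 0.151.
Then μ = 0.899 − (-0.9542)·0.151 = 1.043.
Precision τ = 1/σ² = 1/0.1512² = 43.7.

μ = 1.043, τ = 43.7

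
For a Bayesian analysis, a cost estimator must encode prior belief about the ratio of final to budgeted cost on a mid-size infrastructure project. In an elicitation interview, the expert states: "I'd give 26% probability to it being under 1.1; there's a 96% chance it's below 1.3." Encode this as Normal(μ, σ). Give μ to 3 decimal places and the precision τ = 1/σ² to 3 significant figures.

For Normal(μ,σ), the p-quantile is μ + z_p·σ. Here z_{0.26} = -0.6433, z_{0.96} = 1.751.
So 1.1 = μ − 0.6433σ and 1.3 = μ + 1.751σ.
Subtracting: σ = (1.3 − 1.1)/(1.751 − (-0.6433)) = 0.084.
Then μ = 1.1 − (-0.6433)·0.084 = 1.154.
Precision τ = 1/σ² = 1/0.08354² = 143.

μ = 1.154, τ = 143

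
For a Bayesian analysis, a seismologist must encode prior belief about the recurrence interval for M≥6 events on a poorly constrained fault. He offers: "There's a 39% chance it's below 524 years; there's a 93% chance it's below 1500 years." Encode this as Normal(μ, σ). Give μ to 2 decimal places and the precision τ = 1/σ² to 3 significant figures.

For Normal(μ,σ), the p-quantile is μ + z_p·σ. Here z_{0.39} = -0.2793, z_{0.93} = 1.476.
So 524 = μ − 0.2793σ and 1500 = μ + 1.476σ.
Subtracting: σ = (1500 − 524)/(1.476 − (-0.2793)) = 556.09.
Then μ = 524 − (-0.2793)·556.09 = 679.33.
Precision τ = 1/σ² = 1/556.1² = 3.23e-06.

μ = 679.33, τ = 3.23e-06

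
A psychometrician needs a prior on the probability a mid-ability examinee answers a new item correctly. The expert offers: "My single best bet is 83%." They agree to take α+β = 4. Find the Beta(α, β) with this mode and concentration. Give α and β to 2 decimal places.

For α,β > 1 the Beta mode is (α−1)/(α+β−2). With α+β = 4, the mode is (α−1)/2.
Set (α−1)/2 = 0.83 → α = 1 + 0.83·2 = 2.66.
β = 4 − α = 1.34.

α = 2.66, β = 1.34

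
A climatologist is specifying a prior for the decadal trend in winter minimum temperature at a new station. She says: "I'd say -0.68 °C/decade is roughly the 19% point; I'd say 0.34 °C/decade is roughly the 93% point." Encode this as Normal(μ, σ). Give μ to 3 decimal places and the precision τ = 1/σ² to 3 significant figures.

μ = -0.300, τ = 5.32

The p-quantile of Normal(μ,σ) is μ + z_p·σ, with z_{0.19} = -0.8779 and z_{0.93} = 1.476.
Eliminate σ: μ = (z₂·x₁ − z₁·x₂)/(z₂ − z₁) = (1.476·-0.68 − (-0.8779)·0.34)/2.354 = -0.300.
Then σ = (x₂ − x₁)/(z₂ − z₁) = (0.34 − -0.68)/2.354 = 0.433.
Precision τ = 1/σ² = 1/0.4334² = 5.32.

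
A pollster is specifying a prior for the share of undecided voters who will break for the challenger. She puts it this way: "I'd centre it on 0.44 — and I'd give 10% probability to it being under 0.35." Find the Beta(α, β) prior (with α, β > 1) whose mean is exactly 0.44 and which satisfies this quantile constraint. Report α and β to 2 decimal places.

α ≈ 21.57, β ≈ 27.45

With mean 0.44 fixed, write α = 0.44s, β = 0.56s where s = α+β.
Need P(θ < 0.35) = 0.1 under Beta(0.44s, 0.56s). Normal approximation: (q−m)/√(m(1−m)/s) ≈ z_{0.1} = -1.28, so s ≈ 0.44·0.56·(-1.28)²/(0.35−0.44)² = 50.0.
At s = 50.0: P(θ<0.35) ≈ 0.098. Adjusting to match 0.1 gives s ≈ 49.02.
So α = 0.44·49.02 ≈ 21.57, β = 0.56·49.02 ≈ 27.45.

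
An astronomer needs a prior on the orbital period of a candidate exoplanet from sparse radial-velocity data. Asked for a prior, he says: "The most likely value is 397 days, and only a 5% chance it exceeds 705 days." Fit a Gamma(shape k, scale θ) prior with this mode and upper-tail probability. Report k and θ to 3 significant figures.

k ≈ 9.46, θ ≈ 47

Gamma(k,θ) with k>1 has mode (k−1)θ, so θ = 397/(k−1).
Need P(X < 705) = 0.95 with θ tied to k this way. Start at k = 2, θ = 397: P(X<705) ≈ 0.530.
Too low — raise k to concentrate. Iterating converges to k ≈ 9.46.
Then θ = 397/(9.46−1) ≈ 47.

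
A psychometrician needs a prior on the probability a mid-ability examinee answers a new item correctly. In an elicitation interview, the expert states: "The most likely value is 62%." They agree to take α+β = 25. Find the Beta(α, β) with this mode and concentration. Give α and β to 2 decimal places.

For α,β > 1 the Beta mode is (α−1)/(α+β−2). With α+β = 25, the mode is (α−1)/23.
Set (α−1)/23 = 0.62 → α = 1 + 0.62·23 = 15.26.
β = 25 − α = 9.74.

α = 15.26, β = 9.74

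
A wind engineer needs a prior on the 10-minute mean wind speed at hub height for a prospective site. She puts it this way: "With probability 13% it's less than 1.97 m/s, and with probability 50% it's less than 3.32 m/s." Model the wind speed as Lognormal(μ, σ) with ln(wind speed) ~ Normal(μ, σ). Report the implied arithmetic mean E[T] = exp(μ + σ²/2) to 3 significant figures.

E[T] ≈ 3.7 m/s

If T ~ Lognormal(μ,σ) then ln T ~ Normal(μ,σ), so the p-quantile of ln T is μ + z_p·σ.
ln(1.97) = 0.678 and ln(3.32) = 1.2; z_{0.13} = -1.126, z_{0.5} = 0.
σ = (1.2 − 0.678)/(0 − (-1.126)) = 0.463.
μ = 0.678 − (-1.126)·0.463 = 1.200.
E[T] = exp(μ + σ²/2) = exp(1.200 + 0.1074) = 3.7 m/s.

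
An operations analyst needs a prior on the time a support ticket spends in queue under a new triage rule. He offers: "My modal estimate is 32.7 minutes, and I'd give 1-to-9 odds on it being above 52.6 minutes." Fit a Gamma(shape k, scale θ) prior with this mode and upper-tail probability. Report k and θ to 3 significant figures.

k ≈ 9.32, θ ≈ 3.93

Gamma(k,θ) with k>1 has mode (k−1)θ, so θ = 32.7/(k−1).
Need P(X < 52.6) = 0.9 with θ tied to k this way. Start at k = 2, θ = 32.7: P(X<52.6) ≈ 0.478.
Too low — raise k to concentrate. Iterating converges to k ≈ 9.32.
Then θ = 32.7/(9.32−1) ≈ 3.93.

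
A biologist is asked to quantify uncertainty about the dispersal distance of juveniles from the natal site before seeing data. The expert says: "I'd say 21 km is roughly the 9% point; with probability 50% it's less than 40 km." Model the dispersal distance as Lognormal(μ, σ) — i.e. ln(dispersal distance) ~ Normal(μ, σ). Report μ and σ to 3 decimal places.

μ ≈ 3.689, σ ≈ 0.481

If T ~ Lognormal(μ,σ) then ln T ~ Normal(μ,σ), so the p-quantile of ln T is μ + z_p·σ.
ln(21) = 3.045 and ln(40) = 3.689; z_{0.09} = -1.341, z_{0.5} = 0.
σ = (3.689 − 3.045)/(0 − (-1.341)) = 0.481.
μ = 3.045 − (-1.341)·0.481 = 3.689.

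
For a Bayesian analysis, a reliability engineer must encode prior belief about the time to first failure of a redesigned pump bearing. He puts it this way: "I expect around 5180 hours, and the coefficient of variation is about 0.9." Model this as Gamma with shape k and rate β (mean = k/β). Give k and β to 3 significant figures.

k ≈ 1.23, β ≈ 0.000238

For Gamma(k, rate β): mean = k/β, variance = k/β², so CV = 1/√k.
CV = 0.9, hence k = 1/CV² = 1.23.
Then β = k/mean = 1.23/5180 = 0.000238.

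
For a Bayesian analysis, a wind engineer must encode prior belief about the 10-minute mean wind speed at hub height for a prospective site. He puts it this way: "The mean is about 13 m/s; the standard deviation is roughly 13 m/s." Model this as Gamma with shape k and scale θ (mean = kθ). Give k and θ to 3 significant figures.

For Gamma(k, scale θ): mean = kθ, variance = kθ², so CV = 1/√k.
CV = SD/mean = 13/13 = 1, hence k = 1/CV² = 1.
Then θ = mean/k = 13/1 = 13.

k ≈ 1, θ ≈ 13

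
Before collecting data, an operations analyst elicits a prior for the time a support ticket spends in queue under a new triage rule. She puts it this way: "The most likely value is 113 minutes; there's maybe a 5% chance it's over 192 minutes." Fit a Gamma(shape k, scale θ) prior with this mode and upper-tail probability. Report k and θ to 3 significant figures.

Gamma(k,θ) with k>1 has mode (k−1)θ, so θ = 113/(k−1).
Need P(X < 192) = 0.95 with θ tied to k this way. Start at k = 2, θ = 113: P(X<192) ≈ 0.506.
Too low — raise k to concentrate. Iterating converges to k ≈ 10.9.
Then θ = 113/(10.9−1) ≈ 11.4.

k ≈ 10.9, θ ≈ 11.4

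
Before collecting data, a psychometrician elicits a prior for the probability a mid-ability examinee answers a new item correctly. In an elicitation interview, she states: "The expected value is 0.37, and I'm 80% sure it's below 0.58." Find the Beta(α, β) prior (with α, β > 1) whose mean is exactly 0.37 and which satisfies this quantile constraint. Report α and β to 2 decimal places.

With mean 0.37 fixed, write α = 0.37s, β = 0.63s where s = α+β.
Need P(θ < 0.58) = 0.8 under Beta(0.37s, 0.63s). Normal approximation: (q−m)/√(m(1−m)/s) ≈ z_{0.8} = 0.842, so s ≈ 0.37·0.63·(0.842)²/(0.58−0.37)² = 3.7.
At s = 3.7: P(θ<0.58) ≈ 0.805. Adjusting to match 0.8 gives s ≈ 3.58.
So α = 0.37·3.58 ≈ 1.33, β = 0.63·3.58 ≈ 2.26.

α ≈ 1.33, β ≈ 2.26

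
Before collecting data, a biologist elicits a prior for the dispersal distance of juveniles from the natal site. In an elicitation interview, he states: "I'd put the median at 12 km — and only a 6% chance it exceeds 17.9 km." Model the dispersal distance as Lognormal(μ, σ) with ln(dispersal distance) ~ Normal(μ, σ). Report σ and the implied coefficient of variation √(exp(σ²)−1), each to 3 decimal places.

If T ~ Lognormal(μ,σ) then ln T ~ Normal(μ,σ), so the p-quantile of ln T is μ + z_p·σ.
ln(12) = 2.485 and ln(17.9) = 2.885; z_{0.5} = 0, z_{0.94} = 1.555.
σ = (2.885 − 2.485)/(1.555 − (0)) = 0.257.
μ = 2.485 − (0)·0.257 = 2.485.
CV = √(exp(σ²)−1) = √(exp(0.0662)−1) = 0.262.

σ ≈ 0.257, CV ≈ 0.262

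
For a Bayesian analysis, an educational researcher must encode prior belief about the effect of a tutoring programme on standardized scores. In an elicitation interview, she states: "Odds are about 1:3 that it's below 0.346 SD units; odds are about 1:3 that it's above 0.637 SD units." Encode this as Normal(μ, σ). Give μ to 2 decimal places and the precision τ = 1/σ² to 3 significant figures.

For Normal(μ,σ), the p-quantile is μ + z_p·σ. Here z_{0.25} = -0.6745, z_{0.75} = 0.6745.
So 0.346 = μ − 0.6745σ and 0.637 = μ + 0.6745σ.
Subtracting: σ = (0.637 − 0.346)/(0.6745 − (-0.6745)) = 0.22.
Then μ = 0.346 − (-0.6745)·0.22 = 0.49.
Precision τ = 1/σ² = 1/0.2157² = 21.5.

μ = 0.49, τ = 21.5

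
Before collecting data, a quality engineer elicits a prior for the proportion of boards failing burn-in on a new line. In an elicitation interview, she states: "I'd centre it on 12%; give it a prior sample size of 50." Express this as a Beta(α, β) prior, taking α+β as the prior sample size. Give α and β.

α = 6, β = 44

Under the effective-sample-size interpretation, Beta(α, β) has prior mean α/(α+β) and prior sample size α+β.
So α+β = 50 and α/(α+β) = 0.12, giving α = 0.12·50 = 6 and β = 50 − 6 = 44.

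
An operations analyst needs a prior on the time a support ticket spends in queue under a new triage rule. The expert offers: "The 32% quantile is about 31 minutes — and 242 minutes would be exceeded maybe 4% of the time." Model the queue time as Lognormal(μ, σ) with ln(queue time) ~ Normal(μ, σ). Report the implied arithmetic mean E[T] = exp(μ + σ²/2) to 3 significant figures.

E[T] ≈ 73.4 minutes

If T ~ Lognormal(μ,σ) then ln T ~ Normal(μ,σ), so the p-quantile of ln T is μ + z_p·σ.
ln(31) = 3.434 and ln(242) = 5.489; z_{0.32} = -0.4677, z_{0.96} = 1.751.
σ = (5.489 − 3.434)/(1.751 − (-0.4677)) = 0.926.
μ = 3.434 − (-0.4677)·0.926 = 3.867.
E[T] = exp(μ + σ²/2) = exp(3.867 + 0.4290) = 73.4 minutes.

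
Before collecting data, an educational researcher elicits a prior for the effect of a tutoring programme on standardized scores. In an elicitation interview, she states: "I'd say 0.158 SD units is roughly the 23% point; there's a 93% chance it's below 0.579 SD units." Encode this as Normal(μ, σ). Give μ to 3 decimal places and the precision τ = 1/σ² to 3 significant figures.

The p-quantile of Normal(μ,σ) is μ + z_p·σ, with z_{0.23} = -0.7388 and z_{0.93} = 1.476.
Eliminate σ: μ = (z₂·x₁ − z₁·x₂)/(z₂ − z₁) = (1.476·0.158 − (-0.7388)·0.579)/2.215 = 0.298.
Then σ = (x₂ − x₁)/(z₂ − z₁) = (0.579 − 0.158)/2.215 = 0.190.
Precision τ = 1/σ² = 1/0.1901² = 27.7.

μ = 0.298, τ = 27.7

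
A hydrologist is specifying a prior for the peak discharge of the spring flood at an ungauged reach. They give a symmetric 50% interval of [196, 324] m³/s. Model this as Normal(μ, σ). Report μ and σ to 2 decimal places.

A symmetric 50% interval runs μ ± z·σ with z = 0.6745.
Half-width = 64, so σ = 64/0.6745 = 94.89.
μ is the interval midpoint, 260.00.

μ = 260.00, σ = 94.89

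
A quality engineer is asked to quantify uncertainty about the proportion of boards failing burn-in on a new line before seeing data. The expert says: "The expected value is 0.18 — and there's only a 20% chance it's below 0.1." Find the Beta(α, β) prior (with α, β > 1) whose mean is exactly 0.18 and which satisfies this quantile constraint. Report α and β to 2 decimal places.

α ≈ 3.03, β ≈ 13.82

With mean 0.18 fixed, write α = 0.18s, β = 0.82s where s = α+β.
Need P(θ < 0.1) = 0.2 under Beta(0.18s, 0.82s). Normal approximation: (q−m)/√(m(1−m)/s) ≈ z_{0.2} = -0.842, so s ≈ 0.18·0.82·(-0.842)²/(0.1−0.18)² = 16.3.
At s = 16.3: P(θ<0.1) ≈ 0.205. Adjusting to match 0.2 gives s ≈ 16.85.
So α = 0.18·16.85 ≈ 3.03, β = 0.82·16.85 ≈ 13.82.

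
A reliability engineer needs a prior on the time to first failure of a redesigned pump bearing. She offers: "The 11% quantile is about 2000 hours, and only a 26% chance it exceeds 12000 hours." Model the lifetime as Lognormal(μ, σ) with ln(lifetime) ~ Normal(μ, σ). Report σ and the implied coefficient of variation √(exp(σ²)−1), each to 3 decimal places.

σ ≈ 0.958, CV ≈ 1.227

If T ~ Lognormal(μ,σ) then ln T ~ Normal(μ,σ), so the p-quantile of ln T is μ + z_p·σ.
ln(2000) = 7.601 and ln(12000) = 9.393; z_{0.11} = -1.227, z_{0.74} = 0.6433.
σ = (9.393 − 7.601)/(0.6433 − (-1.227)) = 0.958.
μ = 7.601 − (-1.227)·0.958 = 8.776.
CV = √(exp(σ²)−1) = √(exp(0.9182)−1) = 1.227.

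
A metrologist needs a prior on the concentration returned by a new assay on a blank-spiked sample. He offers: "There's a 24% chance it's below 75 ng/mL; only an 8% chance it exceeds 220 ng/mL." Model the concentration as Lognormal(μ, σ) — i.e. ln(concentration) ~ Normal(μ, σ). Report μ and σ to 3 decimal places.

μ ≈ 4.677, σ ≈ 0.510

If T ~ Lognormal(μ,σ) then ln T ~ Normal(μ,σ), so the p-quantile of ln T is μ + z_p·σ.
ln(75) = 4.317 and ln(220) = 5.394; z_{0.24} = -0.7063, z_{0.92} = 1.405.
σ = (5.394 − 4.317)/(1.405 − (-0.7063)) = 0.510.
μ = 4.317 − (-0.7063)·0.510 = 4.677.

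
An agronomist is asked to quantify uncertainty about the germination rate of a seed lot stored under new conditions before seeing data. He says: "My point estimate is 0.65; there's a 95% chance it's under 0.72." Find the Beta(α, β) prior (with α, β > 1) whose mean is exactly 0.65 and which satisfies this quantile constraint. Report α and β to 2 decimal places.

With mean 0.65 fixed, write α = 0.65s, β = 0.35s where s = α+β.
Need P(θ < 0.72) = 0.95 under Beta(0.65s, 0.35s). Normal approximation: (q−m)/√(m(1−m)/s) ≈ z_{0.95} = 1.64, so s ≈ 0.65·0.35·(1.64)²/(0.72−0.65)² = 125.6.
At s = 125.6: P(θ<0.72) ≈ 0.954. Adjusting to match 0.95 gives s ≈ 119.68.
So α = 0.65·119.68 ≈ 77.79, β = 0.35·119.68 ≈ 41.89.

α ≈ 77.79, β ≈ 41.89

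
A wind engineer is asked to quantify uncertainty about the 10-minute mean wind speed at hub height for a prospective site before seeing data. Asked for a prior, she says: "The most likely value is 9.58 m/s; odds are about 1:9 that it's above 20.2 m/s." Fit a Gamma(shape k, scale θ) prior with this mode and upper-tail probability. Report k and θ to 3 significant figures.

Gamma(k,θ) with k>1 has mode (k−1)θ, so θ = 9.58/(k−1).
Need P(X < 20.2) = 0.9 with θ tied to k this way. Start at k = 2, θ = 9.58: P(X<20.2) ≈ 0.623.
Too low — raise k to concentrate. Iterating converges to k ≈ 4.45.
Then θ = 9.58/(4.45−1) ≈ 2.78.

k ≈ 4.45, θ ≈ 2.78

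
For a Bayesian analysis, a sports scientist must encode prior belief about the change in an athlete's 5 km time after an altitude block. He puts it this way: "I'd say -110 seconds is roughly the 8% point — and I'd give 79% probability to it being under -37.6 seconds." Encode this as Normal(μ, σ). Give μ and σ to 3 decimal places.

For Normal(μ,σ), the p-quantile is μ + z_p·σ. Here z_{0.08} = -1.405, z_{0.79} = 0.8064.
So -110 = μ − 1.405σ and -37.6 = μ + 0.8064σ.
Subtracting: σ = (-37.6 − -110)/(0.8064 − (-1.405)) = 32.738.
Then μ = -110 − (-1.405)·32.738 = -64.001.

μ = -64.001, σ = 32.738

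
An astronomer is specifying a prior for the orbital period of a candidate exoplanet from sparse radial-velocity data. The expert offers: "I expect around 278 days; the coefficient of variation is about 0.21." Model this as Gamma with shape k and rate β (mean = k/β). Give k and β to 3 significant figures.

For Gamma(k, rate β): mean = k/β, variance = k/β², so CV = 1/√k.
CV = 0.21, hence k = 1/CV² = 22.7.
Then β = k/mean = 22.7/278 = 0.0816.

k ≈ 22.7, β ≈ 0.0816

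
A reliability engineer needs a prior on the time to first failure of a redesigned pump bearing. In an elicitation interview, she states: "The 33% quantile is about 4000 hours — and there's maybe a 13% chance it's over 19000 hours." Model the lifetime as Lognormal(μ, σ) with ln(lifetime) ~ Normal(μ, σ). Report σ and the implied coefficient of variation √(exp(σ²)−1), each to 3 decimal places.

σ ≈ 0.995, CV ≈ 1.300

If T ~ Lognormal(μ,σ) then ln T ~ Normal(μ,σ), so the p-quantile of ln T is μ + z_p·σ.
ln(4000) = 8.294 and ln(19000) = 9.852; z_{0.33} = -0.4399, z_{0.87} = 1.126.
σ = (9.852 − 8.294)/(1.126 − (-0.4399)) = 0.995.
μ = 8.294 − (-0.4399)·0.995 = 8.732.
CV = √(exp(σ²)−1) = √(exp(0.9896)−1) = 1.300.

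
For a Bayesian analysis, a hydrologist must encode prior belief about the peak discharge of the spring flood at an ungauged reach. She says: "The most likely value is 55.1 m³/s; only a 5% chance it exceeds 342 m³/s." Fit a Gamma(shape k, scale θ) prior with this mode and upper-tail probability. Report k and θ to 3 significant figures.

Gamma(k,θ) with k>1 has mode (k−1)θ, so θ = 55.1/(k−1).
Need P(X < 342) = 0.95 with θ tied to k this way. Start at k = 2, θ = 55.1: P(X<342) ≈ 0.985.
Too high — lower k to spread out. Iterating converges to k ≈ 1.68.
Then θ = 55.1/(1.68−1) ≈ 81.2.

k ≈ 1.68, θ ≈ 81.2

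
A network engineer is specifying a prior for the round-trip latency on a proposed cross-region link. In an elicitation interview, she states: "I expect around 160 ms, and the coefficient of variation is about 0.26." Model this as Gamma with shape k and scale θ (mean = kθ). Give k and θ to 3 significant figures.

k ≈ 14.8, θ ≈ 10.8

For Gamma(k, scale θ): mean = kθ, variance = kθ², so CV = 1/√k.
CV = 0.26, hence k = 1/CV² = 14.8.
Then θ = mean/k = 160/14.8 = 10.8.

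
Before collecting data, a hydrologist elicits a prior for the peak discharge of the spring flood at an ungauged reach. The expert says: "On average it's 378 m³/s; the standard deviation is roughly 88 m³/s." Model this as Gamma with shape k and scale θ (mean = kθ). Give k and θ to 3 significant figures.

k ≈ 18.5, θ ≈ 20.5

For Gamma(k, scale θ): mean = kθ, variance = kθ², so CV = 1/√k.
CV = SD/mean = 88/378 = 0.2328, hence k = 1/CV² = 18.5.
Then θ = mean/k = 378/18.5 = 20.5.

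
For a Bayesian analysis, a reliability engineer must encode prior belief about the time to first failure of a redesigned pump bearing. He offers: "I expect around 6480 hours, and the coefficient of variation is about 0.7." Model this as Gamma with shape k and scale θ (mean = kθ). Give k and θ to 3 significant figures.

For Gamma(k, scale θ): mean = kθ, variance = kθ², so CV = 1/√k.
CV = 0.7, hence k = 1/CV² = 2.04.
Then θ = mean/k = 6480/2.04 = 3180.

k ≈ 2.04, θ ≈ 3180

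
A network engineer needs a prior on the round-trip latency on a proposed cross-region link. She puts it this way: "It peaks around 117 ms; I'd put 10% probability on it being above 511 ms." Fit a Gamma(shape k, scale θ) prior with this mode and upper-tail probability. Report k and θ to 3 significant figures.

Gamma(k,θ) with k>1 has mode (k−1)θ, so θ = 117/(k−1).
Need P(X < 511) = 0.9 with θ tied to k this way. Start at k = 2, θ = 117: P(X<511) ≈ 0.932.
Too high — lower k to spread out. Iterating converges to k ≈ 1.83.
Then θ = 117/(1.83−1) ≈ 140.

k ≈ 1.83, θ ≈ 140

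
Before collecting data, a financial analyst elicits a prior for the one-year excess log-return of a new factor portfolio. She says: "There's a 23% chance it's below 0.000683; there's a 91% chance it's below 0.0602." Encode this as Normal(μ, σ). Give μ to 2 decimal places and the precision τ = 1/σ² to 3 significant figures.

The p-quantile of Normal(μ,σ) is μ + z_p·σ, with z_{0.23} = -0.7388 and z_{0.91} = 1.341.
Eliminate σ: μ = (z₂·x₁ − z₁·x₂)/(z₂ − z₁) = (1.341·0.000683 − (-0.7388)·0.0602)/2.08 = 0.02.
Then σ = (x₂ − x₁)/(z₂ − z₁) = (0.0602 − 0.000683)/2.08 = 0.03.
Precision τ = 1/σ² = 1/0.02862² = 1220.

μ = 0.02, τ = 1220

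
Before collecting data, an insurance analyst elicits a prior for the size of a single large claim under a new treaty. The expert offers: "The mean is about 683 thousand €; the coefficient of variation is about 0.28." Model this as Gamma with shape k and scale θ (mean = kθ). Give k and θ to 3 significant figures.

k ≈ 12.8, θ ≈ 53.5

For Gamma(k, scale θ): mean = kθ, variance = kθ², so CV = 1/√k.
CV = 0.28, hence k = 1/CV² = 12.8.
Then θ = mean/k = 683/12.8 = 53.5.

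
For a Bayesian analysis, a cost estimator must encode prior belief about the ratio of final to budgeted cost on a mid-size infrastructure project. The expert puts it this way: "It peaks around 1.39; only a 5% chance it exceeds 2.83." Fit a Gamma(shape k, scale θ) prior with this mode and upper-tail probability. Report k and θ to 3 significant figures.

Gamma(k,θ) with k>1 has mode (k−1)θ, so θ = 1.39/(k−1).
Need P(X < 2.83) = 0.95 with θ tied to k this way. Start at k = 2, θ = 1.39: P(X<2.83) ≈ 0.604.
Too low — raise k to concentrate. Iterating converges to k ≈ 6.48.
Then θ = 1.39/(6.48−1) ≈ 0.254.

k ≈ 6.48, θ ≈ 0.254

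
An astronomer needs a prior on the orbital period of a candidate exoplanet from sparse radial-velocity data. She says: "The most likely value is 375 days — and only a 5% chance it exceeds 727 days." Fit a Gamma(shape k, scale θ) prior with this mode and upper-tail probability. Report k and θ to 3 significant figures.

k ≈ 7.34, θ ≈ 59.2

Gamma(k,θ) with k>1 has mode (k−1)θ, so θ = 375/(k−1).
Need P(X < 727) = 0.95 with θ tied to k this way. Start at k = 2, θ = 375: P(X<727) ≈ 0.577.
Too low — raise k to concentrate. Iterating converges to k ≈ 7.34.
Then θ = 375/(7.34−1) ≈ 59.2.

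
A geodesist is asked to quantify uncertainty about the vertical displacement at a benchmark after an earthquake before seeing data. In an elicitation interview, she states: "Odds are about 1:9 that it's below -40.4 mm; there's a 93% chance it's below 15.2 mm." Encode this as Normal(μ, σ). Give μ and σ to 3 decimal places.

μ = -14.558, σ = 20.164

For Normal(μ,σ), the p-quantile is μ + z_p·σ. Here z_{0.1} = -1.282, z_{0.93} = 1.476.
So -40.4 = μ − 1.282σ and 15.2 = μ + 1.476σ.
Subtracting: σ = (15.2 − -40.4)/(1.476 − (-1.282)) = 20.164.
Then μ = -40.4 − (-1.282)·20.164 = -14.558.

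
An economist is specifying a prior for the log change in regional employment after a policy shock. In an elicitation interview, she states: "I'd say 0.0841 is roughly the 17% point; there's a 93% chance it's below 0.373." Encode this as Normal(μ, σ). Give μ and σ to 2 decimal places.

μ = 0.20, σ = 0.12

For Normal(μ,σ), the p-quantile is μ + z_p·σ. Here z_{0.17} = -0.9542, z_{0.93} = 1.476.
So 0.0841 = μ − 0.9542σ and 0.373 = μ + 1.476σ.
Subtracting: σ = (0.373 − 0.0841)/(1.476 − (-0.9542)) = 0.12.
Then μ = 0.0841 − (-0.9542)·0.12 = 0.20.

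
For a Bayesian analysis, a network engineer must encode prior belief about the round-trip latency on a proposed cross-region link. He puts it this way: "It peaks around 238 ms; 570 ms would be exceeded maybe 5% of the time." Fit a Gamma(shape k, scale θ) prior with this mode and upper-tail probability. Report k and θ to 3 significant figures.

Gamma(k,θ) with k>1 has mode (k−1)θ, so θ = 238/(k−1).
Need P(X < 570) = 0.95 with θ tied to k this way. Start at k = 2, θ = 238: P(X<570) ≈ 0.690.
Too low — raise k to concentrate. Iterating converges to k ≈ 4.58.
Then θ = 238/(4.58−1) ≈ 66.5.

k ≈ 4.58, θ ≈ 66.5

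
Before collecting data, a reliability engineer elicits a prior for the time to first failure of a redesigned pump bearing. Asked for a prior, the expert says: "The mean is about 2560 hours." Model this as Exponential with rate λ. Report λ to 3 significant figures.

λ ≈ 0.000391

Exponential mean = 1/λ, so λ = 1/2560.0 = 0.000391.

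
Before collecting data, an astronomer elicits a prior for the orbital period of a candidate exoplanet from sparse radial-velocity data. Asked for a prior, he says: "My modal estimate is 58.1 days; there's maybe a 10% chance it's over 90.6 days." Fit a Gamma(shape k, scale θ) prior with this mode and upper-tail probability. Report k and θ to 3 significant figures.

k ≈ 10.5, θ ≈ 6.13

Gamma(k,θ) with k>1 has mode (k−1)θ, so θ = 58.1/(k−1).
Need P(X < 90.6) = 0.9 with θ tied to k this way. Start at k = 2, θ = 58.1: P(X<90.6) ≈ 0.462.
Too low — raise k to concentrate. Iterating converges to k ≈ 10.5.
Then θ = 58.1/(10.5−1) ≈ 6.13.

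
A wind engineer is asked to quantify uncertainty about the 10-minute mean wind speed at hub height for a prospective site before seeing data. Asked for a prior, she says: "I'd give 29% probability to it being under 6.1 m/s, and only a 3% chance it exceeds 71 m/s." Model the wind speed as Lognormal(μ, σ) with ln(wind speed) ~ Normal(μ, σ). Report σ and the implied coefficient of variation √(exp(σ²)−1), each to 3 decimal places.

σ ≈ 1.008, CV ≈ 1.328

If T ~ Lognormal(μ,σ) then ln T ~ Normal(μ,σ), so the p-quantile of ln T is μ + z_p·σ.
ln(6.1) = 1.808 and ln(71) = 4.263; z_{0.29} = -0.5534, z_{0.97} = 1.881.
σ = (4.263 − 1.808)/(1.881 − (-0.5534)) = 1.008.
μ = 1.808 − (-0.5534)·1.008 = 2.366.
CV = √(exp(σ²)−1) = √(exp(1.0167)−1) = 1.328.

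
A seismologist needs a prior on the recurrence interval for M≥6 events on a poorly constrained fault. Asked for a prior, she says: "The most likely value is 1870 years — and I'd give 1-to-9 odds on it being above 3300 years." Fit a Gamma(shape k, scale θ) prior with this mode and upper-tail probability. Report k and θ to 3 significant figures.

Gamma(k,θ) with k>1 has mode (k−1)θ, so θ = 1870/(k−1).
Need P(X < 3300) = 0.9 with θ tied to k this way. Start at k = 2, θ = 1870: P(X<3300) ≈ 0.527.
Too low — raise k to concentrate. Iterating converges to k ≈ 6.89.
Then θ = 1870/(6.89−1) ≈ 317.

k ≈ 6.89, θ ≈ 317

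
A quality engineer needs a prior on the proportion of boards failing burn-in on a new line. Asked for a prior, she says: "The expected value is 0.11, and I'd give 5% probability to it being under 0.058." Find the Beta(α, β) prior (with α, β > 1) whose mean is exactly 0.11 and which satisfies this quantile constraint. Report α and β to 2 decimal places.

With mean 0.11 fixed, write α = 0.11s, β = 0.89s where s = α+β.
Need P(θ < 0.058) = 0.05 under Beta(0.11s, 0.89s). Normal approximation: (q−m)/√(m(1−m)/s) ≈ z_{0.05} = -1.64, so s ≈ 0.11·0.89·(-1.64)²/(0.058−0.11)² = 98.0.
At s = 98.0: P(θ<0.058) ≈ 0.030. Adjusting to match 0.05 gives s ≈ 76.99.
So α = 0.11·76.99 ≈ 8.47, β = 0.89·76.99 ≈ 68.52.

α ≈ 8.47, β ≈ 68.52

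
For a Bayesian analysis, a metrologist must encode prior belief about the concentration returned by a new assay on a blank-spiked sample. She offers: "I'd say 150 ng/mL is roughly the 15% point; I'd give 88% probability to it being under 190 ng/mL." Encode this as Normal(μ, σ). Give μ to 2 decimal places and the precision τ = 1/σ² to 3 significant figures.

μ = 168.75, τ = 0.00306

The p-quantile of Normal(μ,σ) is μ + z_p·σ, with z_{0.15} = -1.036 and z_{0.88} = 1.175.
Eliminate σ: μ = (z₂·x₁ − z₁·x₂)/(z₂ − z₁) = (1.175·150 − (-1.036)·190)/2.211 = 168.75.
Then σ = (x₂ − x₁)/(z₂ − z₁) = (190 − 150)/2.211 = 18.09.
Precision τ = 1/σ² = 1/18.09² = 0.00306.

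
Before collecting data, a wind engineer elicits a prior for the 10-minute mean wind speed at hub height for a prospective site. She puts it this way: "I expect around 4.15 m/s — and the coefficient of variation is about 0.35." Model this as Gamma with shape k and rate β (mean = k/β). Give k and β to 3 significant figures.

k ≈ 8.16, β ≈ 1.97

For Gamma(k, rate β): mean = k/β, variance = k/β², so CV = 1/√k.
CV = 0.35, hence k = 1/CV² = 8.16.
Then β = k/mean = 8.16/4.15 = 1.97.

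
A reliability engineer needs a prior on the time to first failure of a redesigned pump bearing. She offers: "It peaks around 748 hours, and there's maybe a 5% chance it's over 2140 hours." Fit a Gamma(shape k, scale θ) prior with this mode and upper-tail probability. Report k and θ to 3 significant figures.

Gamma(k,θ) with k>1 has mode (k−1)θ, so θ = 748/(k−1).
Need P(X < 2140) = 0.95 with θ tied to k this way. Start at k = 2, θ = 748: P(X<2140) ≈ 0.779.
Too low — raise k to concentrate. Iterating converges to k ≈ 3.42.
Then θ = 748/(3.42−1) ≈ 310.

k ≈ 3.42, θ ≈ 310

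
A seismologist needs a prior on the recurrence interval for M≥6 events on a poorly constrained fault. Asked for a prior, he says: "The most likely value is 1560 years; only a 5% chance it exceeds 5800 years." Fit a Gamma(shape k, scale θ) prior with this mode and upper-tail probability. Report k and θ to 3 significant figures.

Gamma(k,θ) with k>1 has mode (k−1)θ, so θ = 1560/(k−1).
Need P(X < 5800) = 0.95 with θ tied to k this way. Start at k = 2, θ = 1560: P(X<5800) ≈ 0.885.
Too low — raise k to concentrate. Iterating converges to k ≈ 2.48.
Then θ = 1560/(2.48−1) ≈ 1050.

k ≈ 2.48, θ ≈ 1050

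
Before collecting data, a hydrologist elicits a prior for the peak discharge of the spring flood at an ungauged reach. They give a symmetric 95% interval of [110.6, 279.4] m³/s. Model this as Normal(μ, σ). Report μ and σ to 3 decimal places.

μ = 195.000, σ = 43.062

A symmetric 95% interval runs μ ± z·σ with z = 1.96.
Half-width = 84.4, so σ = 84.4/1.96 = 43.062.
μ is the interval midpoint, 195.000.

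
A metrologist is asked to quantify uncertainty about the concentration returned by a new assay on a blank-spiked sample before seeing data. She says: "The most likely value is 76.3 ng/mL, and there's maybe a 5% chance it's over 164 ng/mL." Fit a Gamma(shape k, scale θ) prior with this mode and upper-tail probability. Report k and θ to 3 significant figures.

Gamma(k,θ) with k>1 has mode (k−1)θ, so θ = 76.3/(k−1).
Need P(X < 164) = 0.95 with θ tied to k this way. Start at k = 2, θ = 76.3: P(X<164) ≈ 0.633.
Too low — raise k to concentrate. Iterating converges to k ≈ 5.71.
Then θ = 76.3/(5.71−1) ≈ 16.2.

k ≈ 5.71, θ ≈ 16.2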